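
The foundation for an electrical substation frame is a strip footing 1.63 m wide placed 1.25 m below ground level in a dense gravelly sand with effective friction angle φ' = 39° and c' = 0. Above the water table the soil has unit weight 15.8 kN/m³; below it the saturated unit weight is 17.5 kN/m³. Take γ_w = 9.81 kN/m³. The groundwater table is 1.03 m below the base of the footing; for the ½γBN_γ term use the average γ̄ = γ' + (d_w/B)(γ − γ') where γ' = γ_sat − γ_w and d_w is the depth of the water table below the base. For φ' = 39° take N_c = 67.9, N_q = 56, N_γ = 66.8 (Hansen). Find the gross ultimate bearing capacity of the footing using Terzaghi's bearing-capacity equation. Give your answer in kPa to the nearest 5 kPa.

Effective surcharge at the founding depth q = γ·D_f = 15.8 × 1.25 = 19.75 kPa.
With d_w = 1.03 m < B, γ̄ = 7.69 + (1.03/1.63) × (15.8 − 7.69) = 12.815 kN/m³.
q_ult = q·N_q + 0.5·γ·B·N_γ
     = 19.75 × 56 + 0.5 × 12.815 × 1.63 × 66.8
     = 1106 + 697.66 = 1803.7 kPa.

q_ult ≈ 1805 kPa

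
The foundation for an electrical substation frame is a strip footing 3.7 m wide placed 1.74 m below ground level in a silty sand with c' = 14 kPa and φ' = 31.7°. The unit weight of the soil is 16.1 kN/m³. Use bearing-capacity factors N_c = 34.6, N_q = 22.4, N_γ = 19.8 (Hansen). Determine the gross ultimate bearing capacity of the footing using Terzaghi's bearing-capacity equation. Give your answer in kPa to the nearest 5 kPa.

Effective surcharge at the founding depth q = γ·D_f = 16.1 × 1.74 = 28.014 kPa.
q_ult = c·N_c + q·N_q + 0.5·γ·B·N_γ
     = 14 × 34.6 + 28.014 × 22.4 + 0.5 × 16.1 × 3.7 × 19.8
     = 484.4 + 627.51 + 589.74 = 1701.7 kPa.

q_ult ≈ 1700 kPa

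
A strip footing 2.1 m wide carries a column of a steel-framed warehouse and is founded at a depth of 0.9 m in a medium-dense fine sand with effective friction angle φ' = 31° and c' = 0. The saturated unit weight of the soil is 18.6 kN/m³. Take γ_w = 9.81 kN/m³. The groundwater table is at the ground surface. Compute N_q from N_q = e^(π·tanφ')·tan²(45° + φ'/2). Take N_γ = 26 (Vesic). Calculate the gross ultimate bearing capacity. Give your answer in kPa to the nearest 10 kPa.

q_ult ≈ 400 kPa

tan31° = 0.6009, so N_q = e^(π×0.6009)·tan²(60.5°) = 6.604 × 3.124 = 20.63.
Water table at ground surface, so effective unit weight γ' = 18.6 − 9.81 = 8.79 kN/m³ is used throughout; overburden q = 8.79 × 0.9 = 7.911 kPa; the same γ' applies in the ½γBN_γ term.
Surcharge term q·N_q = 7.911 × 20.631 = 163.21 kPa; self-weight term 0.5·γ·B·N_γ = 0.5 × 8.79 × 2.1 × 26 = 239.97 kPa.
q_ult = 163.21 + 239.97 = 403.18 kPa.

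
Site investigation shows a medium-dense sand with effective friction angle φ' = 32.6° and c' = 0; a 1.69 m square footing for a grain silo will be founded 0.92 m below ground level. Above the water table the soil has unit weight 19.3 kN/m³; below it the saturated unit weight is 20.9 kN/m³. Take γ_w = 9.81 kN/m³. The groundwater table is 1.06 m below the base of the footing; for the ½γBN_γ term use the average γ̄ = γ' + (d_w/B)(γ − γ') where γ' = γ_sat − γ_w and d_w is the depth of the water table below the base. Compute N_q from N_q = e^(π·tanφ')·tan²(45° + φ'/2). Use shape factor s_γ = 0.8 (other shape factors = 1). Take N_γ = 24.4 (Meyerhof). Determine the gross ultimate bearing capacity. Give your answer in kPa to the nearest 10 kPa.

tan32.6° = 0.6395, so N_q = e^(π×0.6395)·tan²(61.3°) = 7.457 × 3.336 = 24.88.
q = γ·D_f = 19.3 × 0.92 = 17.756 kPa.
γ' = 11.09 kN/m³; averaging over the depth B below the base, γ̄ = γ' + (d_w/B)(γ − γ') = 16.239 kN/m³.
q·N_q = 17.756 × 24.878 = 441.73 kPa
0.5·γ·B·N_γ·s_γ = 0.5 × 16.239 × 1.69 × 24.4 × 0.8 = 267.86 kPa
q_ult = 441.73 + 267.86 = 709.59 kPa.

q_ult ≈ 710 kPa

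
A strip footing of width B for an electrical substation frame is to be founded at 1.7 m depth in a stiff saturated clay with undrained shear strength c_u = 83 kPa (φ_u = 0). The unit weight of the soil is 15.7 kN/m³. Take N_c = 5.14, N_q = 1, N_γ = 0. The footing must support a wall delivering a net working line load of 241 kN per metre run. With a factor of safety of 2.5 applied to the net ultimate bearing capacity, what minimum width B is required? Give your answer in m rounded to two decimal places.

B = 1.41 m

Overburden at base level: q = 15.7 × 1.7 = 26.69 kPa.
Cohesion term c·N_c = 83 × 5.14 = 426.62 kPa; surcharge term q·N_q = 26.69 × 1 = 26.69 kPa.
q_ult = 426.62 + 26.69 = 453.31 kPa.
For φ = 0 the ½γBN_γ term vanishes, so q_ult is independent of B. q_net = 453.31 − 26.69 = 426.62 kPa; q_all(net) = 426.62/2.5 = 170.65 kPa.
Required width B = w / q_all(net) = 241 / 170.65 = 1.412 m.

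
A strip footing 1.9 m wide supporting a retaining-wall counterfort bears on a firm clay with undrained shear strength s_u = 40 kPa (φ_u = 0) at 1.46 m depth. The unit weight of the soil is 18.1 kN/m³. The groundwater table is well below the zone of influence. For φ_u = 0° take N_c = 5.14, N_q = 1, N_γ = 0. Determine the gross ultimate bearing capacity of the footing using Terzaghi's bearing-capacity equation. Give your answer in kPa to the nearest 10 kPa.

q = γ·D_f = 18.1 × 1.46 = 26.426 kPa.
c·N_c = 40 × 5.14 = 205.6 kPa
q·N_q = 26.426 × 1 = 26.426 kPa
q_ult = 205.6 + 26.426 = 232.03 kPa.

q_ult ≈ 230 kPa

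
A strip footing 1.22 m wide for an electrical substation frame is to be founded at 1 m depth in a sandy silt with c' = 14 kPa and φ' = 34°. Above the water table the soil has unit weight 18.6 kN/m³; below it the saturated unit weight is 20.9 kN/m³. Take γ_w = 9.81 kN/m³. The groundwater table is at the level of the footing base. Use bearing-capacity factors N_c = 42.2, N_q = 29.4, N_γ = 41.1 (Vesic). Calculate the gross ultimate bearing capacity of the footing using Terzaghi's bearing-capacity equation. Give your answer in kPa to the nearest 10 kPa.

Effective surcharge at the founding depth q = γ·D_f = 18.6 × 1 = 18.6 kPa.
The water table coincides with the base, so in the self-weight term γ → γ' = 11.09 kN/m³.
q_ult = c·N_c + q·N_q + 0.5·γ·B·N_γ
     = 14 × 42.2 + 18.6 × 29.4 + 0.5 × 11.09 × 1.22 × 41.1
     = 590.8 + 546.84 + 278.04 = 1415.7 kPa.

q_ult ≈ 1420 kPa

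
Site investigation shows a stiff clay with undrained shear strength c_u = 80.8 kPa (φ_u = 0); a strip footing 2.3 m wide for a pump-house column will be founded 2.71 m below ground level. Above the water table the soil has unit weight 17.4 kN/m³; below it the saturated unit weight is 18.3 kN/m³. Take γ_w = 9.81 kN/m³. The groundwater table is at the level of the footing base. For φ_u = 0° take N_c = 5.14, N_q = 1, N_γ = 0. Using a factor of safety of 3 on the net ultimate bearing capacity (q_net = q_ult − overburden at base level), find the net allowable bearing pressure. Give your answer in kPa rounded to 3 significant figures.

q_all(net) ≈ 138 kPa

q = γ·D_f = 17.4 × 2.71 = 47.154 kPa.
c·N_c = 80.8 × 5.14 = 415.31 kPa
q·N_q = 47.154 × 1 = 47.154 kPa
q_ult = 415.31 + 47.154 = 462.47 kPa.
q_net = 462.47 − 47.154 = 415.31 kPa.
q_all(net) = 415.31 / 3 = 138.44 kPa.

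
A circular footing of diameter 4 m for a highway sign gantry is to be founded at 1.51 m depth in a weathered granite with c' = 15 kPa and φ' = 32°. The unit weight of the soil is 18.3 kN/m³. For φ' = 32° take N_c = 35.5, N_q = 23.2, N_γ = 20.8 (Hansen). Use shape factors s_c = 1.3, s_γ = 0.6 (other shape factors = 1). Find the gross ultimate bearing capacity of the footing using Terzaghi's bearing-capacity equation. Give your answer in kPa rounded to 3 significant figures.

Effective surcharge at the founding depth q = γ·D_f = 18.3 × 1.51 = 27.633 kPa.
q_ult = c·N_c·s_c + q·N_q + 0.5·γ·B·N_γ·s_γ
     = 15 × 35.5 × 1.3 + 27.633 × 23.2 + 0.5 × 18.3 × 4 × 20.8 × 0.6
     = 692.25 + 641.09 + 456.77 = 1790.1 kPa.

q_ult ≈ 1790 kPa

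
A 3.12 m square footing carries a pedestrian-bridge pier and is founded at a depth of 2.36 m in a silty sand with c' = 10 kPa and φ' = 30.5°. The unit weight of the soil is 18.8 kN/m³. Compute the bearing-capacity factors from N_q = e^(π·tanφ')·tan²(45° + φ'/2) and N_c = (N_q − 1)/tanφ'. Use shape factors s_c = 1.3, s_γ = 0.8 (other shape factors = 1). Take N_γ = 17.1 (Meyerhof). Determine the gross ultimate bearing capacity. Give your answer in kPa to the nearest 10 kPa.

tan30.5° = 0.589, so N_q = e^(π×0.589)·tan²(60.25°) = 6.363 × 3.061 = 19.48.
N_c = (19.48 − 1)/tan30.5° = 31.37.
q = γ·D_f = 18.8 × 2.36 = 44.368 kPa.
c·N_c·s_c = 10 × 31.372 × 1.3 = 407.83 kPa
q·N_q = 44.368 × 19.479 = 864.26 kPa
0.5·γ·B·N_γ·s_γ = 0.5 × 18.8 × 3.12 × 17.1 × 0.8 = 401.21 kPa
q_ult = 407.83 + 864.26 + 401.21 = 1673.3 kPa.

q_ult ≈ 1670 kPa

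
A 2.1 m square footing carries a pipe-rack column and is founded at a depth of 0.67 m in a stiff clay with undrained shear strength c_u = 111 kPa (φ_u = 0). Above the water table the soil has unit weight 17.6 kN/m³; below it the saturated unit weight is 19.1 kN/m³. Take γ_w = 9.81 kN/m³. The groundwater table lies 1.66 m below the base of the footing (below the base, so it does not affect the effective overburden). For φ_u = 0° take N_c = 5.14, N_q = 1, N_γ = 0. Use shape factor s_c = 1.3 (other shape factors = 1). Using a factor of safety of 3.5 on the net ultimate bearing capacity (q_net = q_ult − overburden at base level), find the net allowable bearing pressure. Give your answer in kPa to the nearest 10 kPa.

q_all(net) ≈ 210 kPa

Effective surcharge at the founding depth q = γ·D_f = 17.6 × 0.67 = 11.792 kPa.
q_ult = c·N_c·s_c + q·N_q
     = 111 × 5.14 × 1.3 + 11.792 × 1
     = 741.7 + 11.792 = 753.49 kPa.
q_net = 753.49 − 11.792 = 741.7 kPa.
q_all(net) = 741.7 / 3.5 = 211.91 kPa.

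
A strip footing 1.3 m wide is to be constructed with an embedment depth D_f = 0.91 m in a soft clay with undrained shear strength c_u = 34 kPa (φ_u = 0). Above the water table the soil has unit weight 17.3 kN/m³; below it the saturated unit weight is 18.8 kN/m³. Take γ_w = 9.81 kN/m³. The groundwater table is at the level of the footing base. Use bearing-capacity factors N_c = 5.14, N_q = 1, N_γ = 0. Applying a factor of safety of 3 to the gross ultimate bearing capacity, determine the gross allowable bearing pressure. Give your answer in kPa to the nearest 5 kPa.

Overburden at base level: q = 17.3 × 0.91 = 15.743 kPa.
Cohesion term c·N_c = 34 × 5.14 = 174.76 kPa; surcharge term q·N_q = 15.743 × 1 = 15.743 kPa.
q_ult = 174.76 + 15.743 = 190.5 kPa.
q_all = q_ult / FS = 190.5 / 3 = 63.501 kPa.

q_all ≈ 65 kPa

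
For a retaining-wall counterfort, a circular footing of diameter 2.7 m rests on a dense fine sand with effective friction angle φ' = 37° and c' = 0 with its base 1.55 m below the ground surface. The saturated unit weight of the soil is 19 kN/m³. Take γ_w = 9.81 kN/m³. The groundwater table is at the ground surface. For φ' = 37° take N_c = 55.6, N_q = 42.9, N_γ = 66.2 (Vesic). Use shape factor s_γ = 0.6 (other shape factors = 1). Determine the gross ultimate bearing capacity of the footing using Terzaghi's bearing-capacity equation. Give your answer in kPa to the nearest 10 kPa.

q_ult ≈ 1100 kPa

Water table at ground surface, so effective unit weight γ' = 19 − 9.81 = 9.19 kN/m³ is used throughout; overburden q = 9.19 × 1.55 = 14.245 kPa; the same γ' applies in the ½γBN_γ term.
Surcharge term q·N_q = 14.245 × 42.9 = 611.09 kPa; self-weight term 0.5·γ·B·N_γ·s_γ = 0.5 × 9.19 × 2.7 × 66.2 × 0.6 = 492.79 kPa.
q_ult = 611.09 + 492.79 = 1103.9 kPa.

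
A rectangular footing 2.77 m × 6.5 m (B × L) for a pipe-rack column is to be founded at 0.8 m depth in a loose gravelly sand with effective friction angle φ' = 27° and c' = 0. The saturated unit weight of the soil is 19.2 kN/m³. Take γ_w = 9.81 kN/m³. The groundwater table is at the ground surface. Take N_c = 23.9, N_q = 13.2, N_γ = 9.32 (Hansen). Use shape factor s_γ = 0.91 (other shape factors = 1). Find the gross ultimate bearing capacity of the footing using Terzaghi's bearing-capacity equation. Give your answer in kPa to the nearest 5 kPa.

q_ult ≈ 210 kPa

Water table at ground surface, so effective unit weight γ' = 19.2 − 9.81 = 9.39 kN/m³ is used throughout; overburden q = 9.39 × 0.8 = 7.512 kPa; the same γ' applies in the ½γBN_γ term.
Surcharge term q·N_q = 7.512 × 13.2 = 99.158 kPa; self-weight term 0.5·γ·B·N_γ·s_γ = 0.5 × 9.39 × 2.77 × 9.32 × 0.91 = 110.3 kPa.
q_ult = 99.158 + 110.3 = 209.46 kPa.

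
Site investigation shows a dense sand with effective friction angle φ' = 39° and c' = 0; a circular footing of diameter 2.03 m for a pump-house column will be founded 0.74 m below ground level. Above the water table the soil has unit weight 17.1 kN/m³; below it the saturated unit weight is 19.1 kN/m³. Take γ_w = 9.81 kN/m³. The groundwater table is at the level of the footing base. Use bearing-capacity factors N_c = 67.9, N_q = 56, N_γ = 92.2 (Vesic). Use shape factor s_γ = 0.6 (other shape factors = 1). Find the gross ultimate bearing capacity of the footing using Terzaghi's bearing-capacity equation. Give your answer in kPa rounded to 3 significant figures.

q = γ·D_f = 17.1 × 0.74 = 12.654 kPa.
For the ½γBN_γ term take γ' = 19.1 − 9.81 = 9.29 kN/m³ (soil below base is submerged).
q·N_q = 12.654 × 56 = 708.62 kPa
0.5·γ·B·N_γ·s_γ = 0.5 × 9.29 × 2.03 × 92.2 × 0.6 = 521.63 kPa
q_ult = 708.62 + 521.63 = 1230.3 kPa.

q_ult ≈ 1230 kPa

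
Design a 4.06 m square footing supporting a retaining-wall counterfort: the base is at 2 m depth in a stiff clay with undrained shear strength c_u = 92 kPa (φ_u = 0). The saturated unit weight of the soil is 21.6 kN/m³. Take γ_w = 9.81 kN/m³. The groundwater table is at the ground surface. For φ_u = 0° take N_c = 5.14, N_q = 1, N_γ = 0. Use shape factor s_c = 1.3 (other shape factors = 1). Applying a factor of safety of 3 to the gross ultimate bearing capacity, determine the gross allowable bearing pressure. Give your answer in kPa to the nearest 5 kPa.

q_all ≈ 215 kPa

With the water table at the surface the whole profile is submerged: γ' = 21.6 − 9.81 = 11.79 kN/m³, so q = γ'·D_f = 23.58 kPa.
q_ult = c·N_c·s_c + q·N_q
     = 92 × 5.14 × 1.3 + 23.58 × 1
     = 614.74 + 23.58 = 638.32 kPa.
q_all = q_ult / FS = 638.32 / 3 = 212.77 kPa.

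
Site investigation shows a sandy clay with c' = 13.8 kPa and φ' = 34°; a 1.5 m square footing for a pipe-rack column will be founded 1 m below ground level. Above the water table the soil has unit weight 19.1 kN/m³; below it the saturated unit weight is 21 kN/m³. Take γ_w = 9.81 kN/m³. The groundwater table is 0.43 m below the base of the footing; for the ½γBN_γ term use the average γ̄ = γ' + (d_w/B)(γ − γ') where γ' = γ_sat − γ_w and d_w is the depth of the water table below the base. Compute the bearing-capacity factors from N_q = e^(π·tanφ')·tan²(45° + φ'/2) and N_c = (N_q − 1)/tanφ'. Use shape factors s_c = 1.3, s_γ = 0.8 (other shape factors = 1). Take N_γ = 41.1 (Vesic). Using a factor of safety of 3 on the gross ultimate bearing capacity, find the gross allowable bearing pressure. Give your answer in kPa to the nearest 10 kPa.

q_all ≈ 550 kPa

N_q = e^(π·tan34°)·tan²(62°) = 29.44; N_c = (N_q − 1)/tanφ' = 42.16.
Effective surcharge at the founding depth q = γ·D_f = 19.1 × 1 = 19.1 kPa.
With d_w = 0.43 m < B, γ̄ = 11.19 + (0.43/1.5) × (19.1 − 11.19) = 13.458 kN/m³.
q_ult = c·N_c·s_c + q·N_q + 0.5·γ·B·N_γ·s_γ
     = 13.8 × 42.164 × 1.3 + 19.1 × 29.44 + 0.5 × 13.458 × 1.5 × 41.1 × 0.8
     = 756.42 + 562.3 + 331.86 = 1650.6 kPa.
q_all = 1650.6 / 3 = 550.19 kPa.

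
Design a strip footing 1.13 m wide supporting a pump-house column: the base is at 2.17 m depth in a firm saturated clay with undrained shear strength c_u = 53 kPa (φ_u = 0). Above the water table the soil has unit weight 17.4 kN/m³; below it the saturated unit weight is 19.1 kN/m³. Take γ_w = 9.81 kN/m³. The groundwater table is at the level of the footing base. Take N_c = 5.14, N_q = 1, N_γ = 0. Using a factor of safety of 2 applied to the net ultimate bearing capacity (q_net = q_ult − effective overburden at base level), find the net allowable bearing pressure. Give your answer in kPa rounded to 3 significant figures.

Overburden at base level: q = 17.4 × 2.17 = 37.758 kPa.
Cohesion term c·N_c = 53 × 5.14 = 272.42 kPa; surcharge term q·N_q = 37.758 × 1 = 37.758 kPa.
q_ult = 272.42 + 37.758 = 310.18 kPa.
Net ultimate: q_net = 310.18 − 37.758 = 272.42 kPa.
q_all(net) = 272.42 / 2 = 136.21 kPa.

q_all(net) ≈ 136 kPa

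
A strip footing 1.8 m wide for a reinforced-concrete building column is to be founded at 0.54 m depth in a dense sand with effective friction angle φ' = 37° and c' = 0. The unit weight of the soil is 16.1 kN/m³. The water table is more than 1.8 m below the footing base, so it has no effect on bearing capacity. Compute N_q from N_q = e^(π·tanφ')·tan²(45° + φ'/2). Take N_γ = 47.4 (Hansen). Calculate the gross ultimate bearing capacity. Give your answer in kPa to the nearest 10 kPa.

tan37° = 0.7536, so N_q = e^(π×0.7536)·tan²(63.5°) = 10.669 × 4.023 = 42.92.
q = γ·D_f = 16.1 × 0.54 = 8.694 kPa.
q·N_q = 8.694 × 42.92 = 373.15 kPa
0.5·γ·B·N_γ = 0.5 × 16.1 × 1.8 × 47.4 = 686.83 kPa
q_ult = 373.15 + 686.83 = 1060 kPa.

q_ult ≈ 1060 kPa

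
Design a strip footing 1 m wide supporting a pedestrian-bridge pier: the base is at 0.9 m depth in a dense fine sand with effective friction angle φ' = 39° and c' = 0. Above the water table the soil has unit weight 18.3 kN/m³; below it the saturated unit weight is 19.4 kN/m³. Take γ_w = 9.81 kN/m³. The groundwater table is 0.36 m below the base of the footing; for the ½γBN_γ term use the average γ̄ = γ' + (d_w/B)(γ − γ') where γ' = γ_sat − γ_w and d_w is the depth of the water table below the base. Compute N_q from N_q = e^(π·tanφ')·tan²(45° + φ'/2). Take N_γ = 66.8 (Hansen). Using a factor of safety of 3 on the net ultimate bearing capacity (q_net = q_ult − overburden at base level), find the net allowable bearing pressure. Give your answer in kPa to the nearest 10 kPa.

N_q = e^(π·tan39°)·tan²(64.5°) = 55.96.
q = γ·D_f = 18.3 × 0.9 = 16.47 kPa.
γ' = 9.59 kN/m³; averaging over the depth B below the base, γ̄ = γ' + (d_w/B)(γ − γ') = 12.726 kN/m³.
q·N_q = 16.47 × 55.957 = 921.62 kPa
0.5·γ·B·N_γ = 0.5 × 12.726 × 1 × 66.8 = 425.04 kPa
q_ult = 921.62 + 425.04 = 1346.7 kPa.
q_net = 1346.7 − 16.47 = 1330.2 kPa.
q_all(net) = 1330.2 / 3 = 443.39 kPa.

q_all(net) ≈ 440 kPa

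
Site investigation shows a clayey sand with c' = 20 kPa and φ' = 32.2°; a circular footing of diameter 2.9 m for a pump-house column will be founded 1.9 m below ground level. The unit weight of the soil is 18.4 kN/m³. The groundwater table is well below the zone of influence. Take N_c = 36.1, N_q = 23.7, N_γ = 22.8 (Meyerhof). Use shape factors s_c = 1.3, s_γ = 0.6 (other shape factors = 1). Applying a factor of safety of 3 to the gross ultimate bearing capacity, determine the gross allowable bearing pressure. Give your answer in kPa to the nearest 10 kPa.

q = γ·D_f = 18.4 × 1.9 = 34.96 kPa.
c·N_c·s_c = 20 × 36.1 × 1.3 = 938.6 kPa
q·N_q = 34.96 × 23.7 = 828.55 kPa
0.5·γ·B·N_γ·s_γ = 0.5 × 18.4 × 2.9 × 22.8 × 0.6 = 364.98 kPa
q_ult = 938.6 + 828.55 + 364.98 = 2132.1 kPa.
q_all = q_ult / FS = 2132.1 / 3 = 710.71 kPa.

q_all ≈ 710 kPa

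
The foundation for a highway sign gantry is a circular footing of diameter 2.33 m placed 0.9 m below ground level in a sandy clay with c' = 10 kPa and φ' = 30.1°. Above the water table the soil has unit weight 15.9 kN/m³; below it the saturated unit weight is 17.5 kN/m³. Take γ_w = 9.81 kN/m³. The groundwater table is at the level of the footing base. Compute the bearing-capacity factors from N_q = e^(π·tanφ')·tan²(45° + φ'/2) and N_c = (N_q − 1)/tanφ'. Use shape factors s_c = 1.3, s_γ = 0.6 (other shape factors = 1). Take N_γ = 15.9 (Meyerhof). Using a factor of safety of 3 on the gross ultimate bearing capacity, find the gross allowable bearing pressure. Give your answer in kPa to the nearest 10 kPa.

N_q = e^(π·tan30.1°)·tan²(60.05°) = 18.61; N_c = (N_q − 1)/tanφ' = 30.38.
q = γ·D_f = 15.9 × 0.9 = 14.31 kPa.
For the ½γBN_γ term take γ' = 17.5 − 9.81 = 7.69 kN/m³ (soil below base is submerged).
c·N_c·s_c = 10 × 30.381 × 1.3 = 394.95 kPa
q·N_q = 14.31 × 18.611 = 266.33 kPa
0.5·γ·B·N_γ·s_γ = 0.5 × 7.69 × 2.33 × 15.9 × 0.6 = 85.467 kPa
q_ult = 394.95 + 266.33 + 85.467 = 746.74 kPa.
q_all = 746.74 / 3 = 248.91 kPa.

q_all ≈ 250 kPa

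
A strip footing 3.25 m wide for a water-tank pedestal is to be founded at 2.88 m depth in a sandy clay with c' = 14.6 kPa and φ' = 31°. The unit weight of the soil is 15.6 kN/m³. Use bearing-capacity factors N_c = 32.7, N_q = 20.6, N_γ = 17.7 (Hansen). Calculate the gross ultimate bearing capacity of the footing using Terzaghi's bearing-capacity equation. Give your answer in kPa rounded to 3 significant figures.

q_ult ≈ 1850 kPa

Effective surcharge at the founding depth q = γ·D_f = 15.6 × 2.88 = 44.928 kPa.
q_ult = c·N_c + q·N_q + 0.5·γ·B·N_γ
     = 14.6 × 32.7 + 44.928 × 20.6 + 0.5 × 15.6 × 3.25 × 17.7
     = 477.42 + 925.52 + 448.69 = 1851.6 kPa.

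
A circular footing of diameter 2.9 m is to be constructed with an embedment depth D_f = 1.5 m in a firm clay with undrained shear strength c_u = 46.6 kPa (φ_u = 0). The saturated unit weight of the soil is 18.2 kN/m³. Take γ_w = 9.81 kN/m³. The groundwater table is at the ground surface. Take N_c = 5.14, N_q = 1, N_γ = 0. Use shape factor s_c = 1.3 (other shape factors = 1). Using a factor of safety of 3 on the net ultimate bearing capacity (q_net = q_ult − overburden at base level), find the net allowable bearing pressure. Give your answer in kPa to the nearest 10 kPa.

q_all(net) ≈ 100 kPa

γ' = 18.2 − 9.81 = 8.39 kN/m³ (submerged throughout). q = 8.39 × 1.5 = 12.585 kPa.
c·N_c·s_c = 46.6 × 5.14 × 1.3 = 311.38 kPa
q·N_q = 12.585 × 1 = 12.585 kPa
q_ult = 311.38 + 12.585 = 323.97 kPa.
q_net = 323.97 − 12.585 = 311.38 kPa.
q_all(net) = 311.38 / 3 = 103.79 kPa.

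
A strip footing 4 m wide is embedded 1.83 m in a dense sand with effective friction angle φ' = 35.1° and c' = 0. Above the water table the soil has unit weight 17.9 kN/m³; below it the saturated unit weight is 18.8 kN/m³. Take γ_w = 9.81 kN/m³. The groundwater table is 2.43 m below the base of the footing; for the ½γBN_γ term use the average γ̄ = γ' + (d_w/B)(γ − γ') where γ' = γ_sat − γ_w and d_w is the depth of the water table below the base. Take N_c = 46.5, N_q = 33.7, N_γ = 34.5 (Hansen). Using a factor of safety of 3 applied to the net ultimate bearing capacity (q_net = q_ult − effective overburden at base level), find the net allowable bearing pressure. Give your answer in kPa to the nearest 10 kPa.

Effective surcharge at the founding depth q = γ·D_f = 17.9 × 1.83 = 32.757 kPa.
With d_w = 2.43 m < B, γ̄ = 8.99 + (2.43/4) × (17.9 − 8.99) = 14.403 kN/m³.
q_ult = q·N_q + 0.5·γ·B·N_γ
     = 32.757 × 33.7 + 0.5 × 14.403 × 4 × 34.5
     = 1103.9 + 993.79 = 2097.7 kPa.
Net ultimate: q_net = 2097.7 − 32.757 = 2064.9 kPa.
q_all(net) = 2064.9 / 3 = 688.32 kPa.

q_all(net) ≈ 690 kPa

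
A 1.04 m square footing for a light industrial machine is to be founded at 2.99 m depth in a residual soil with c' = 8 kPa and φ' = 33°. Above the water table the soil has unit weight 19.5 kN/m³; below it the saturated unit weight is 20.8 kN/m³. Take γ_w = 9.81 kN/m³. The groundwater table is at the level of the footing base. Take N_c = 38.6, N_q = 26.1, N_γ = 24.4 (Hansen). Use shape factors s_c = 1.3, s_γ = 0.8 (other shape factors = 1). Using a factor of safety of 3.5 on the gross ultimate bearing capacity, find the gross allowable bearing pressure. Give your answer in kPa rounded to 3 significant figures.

q_all ≈ 581 kPa

Effective surcharge at the founding depth q = γ·D_f = 19.5 × 2.99 = 58.305 kPa.
The water table coincides with the base, so in the self-weight term γ → γ' = 10.99 kN/m³.
q_ult = c·N_c·s_c + q·N_q + 0.5·γ·B·N_γ·s_γ
     = 8 × 38.6 × 1.3 + 58.305 × 26.1 + 0.5 × 10.99 × 1.04 × 24.4 × 0.8
     = 401.44 + 1521.8 + 111.55 = 2034.8 kPa.
q_all = 2034.8 / 3.5 = 581.36 kPa.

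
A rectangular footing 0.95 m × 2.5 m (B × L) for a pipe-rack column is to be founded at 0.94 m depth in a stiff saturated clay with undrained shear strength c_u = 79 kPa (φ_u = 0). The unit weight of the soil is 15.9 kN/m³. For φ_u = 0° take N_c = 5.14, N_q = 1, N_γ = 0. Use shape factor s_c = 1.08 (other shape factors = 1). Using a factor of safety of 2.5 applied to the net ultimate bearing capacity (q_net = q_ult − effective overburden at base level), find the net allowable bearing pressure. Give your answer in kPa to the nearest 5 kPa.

q_all(net) ≈ 175 kPa

q = γ·D_f = 15.9 × 0.94 = 14.946 kPa.
c·N_c·s_c = 79 × 5.14 × 1.08 = 438.54 kPa
q·N_q = 14.946 × 1 = 14.946 kPa
q_ult = 438.54 + 14.946 = 453.49 kPa.
Net ultimate: q_net = 453.49 − 14.946 = 438.54 kPa.
q_all(net) = 438.54 / 2.5 = 175.42 kPa.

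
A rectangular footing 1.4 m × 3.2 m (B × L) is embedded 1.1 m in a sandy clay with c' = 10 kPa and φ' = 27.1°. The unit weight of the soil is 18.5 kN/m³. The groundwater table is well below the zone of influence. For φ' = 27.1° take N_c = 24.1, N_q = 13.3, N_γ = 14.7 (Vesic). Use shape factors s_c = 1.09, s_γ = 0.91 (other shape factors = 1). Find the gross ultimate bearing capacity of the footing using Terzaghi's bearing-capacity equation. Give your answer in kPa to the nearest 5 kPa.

q_ult ≈ 705 kPa

Effective surcharge at the founding depth q = γ·D_f = 18.5 × 1.1 = 20.35 kPa.
q_ult = c·N_c·s_c + q·N_q + 0.5·γ·B·N_γ·s_γ
     = 10 × 24.1 × 1.09 + 20.35 × 13.3 + 0.5 × 18.5 × 1.4 × 14.7 × 0.91
     = 262.69 + 270.66 + 173.23 = 706.58 kPa.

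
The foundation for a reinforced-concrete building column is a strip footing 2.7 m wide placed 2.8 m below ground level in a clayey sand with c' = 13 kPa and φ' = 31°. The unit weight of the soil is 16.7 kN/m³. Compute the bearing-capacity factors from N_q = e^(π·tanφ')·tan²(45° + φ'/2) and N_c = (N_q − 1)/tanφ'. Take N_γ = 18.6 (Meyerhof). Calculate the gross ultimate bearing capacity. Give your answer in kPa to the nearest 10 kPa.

q_ult ≈ 1810 kPa

tan31° = 0.6009, so N_q = e^(π×0.6009)·tan²(60.5°) = 6.604 × 3.124 = 20.63.
N_c = (20.63 − 1)/tan31° = 32.67.
Overburden at base level: q = 16.7 × 2.8 = 46.76 kPa.
Cohesion term c·N_c = 13 × 32.671 = 424.72 kPa; surcharge term q·N_q = 46.76 × 20.631 = 964.7 kPa; self-weight term 0.5·γ·B·N_γ = 0.5 × 16.7 × 2.7 × 18.6 = 419.34 kPa.
q_ult = 424.72 + 964.7 + 419.34 = 1808.8 kPa.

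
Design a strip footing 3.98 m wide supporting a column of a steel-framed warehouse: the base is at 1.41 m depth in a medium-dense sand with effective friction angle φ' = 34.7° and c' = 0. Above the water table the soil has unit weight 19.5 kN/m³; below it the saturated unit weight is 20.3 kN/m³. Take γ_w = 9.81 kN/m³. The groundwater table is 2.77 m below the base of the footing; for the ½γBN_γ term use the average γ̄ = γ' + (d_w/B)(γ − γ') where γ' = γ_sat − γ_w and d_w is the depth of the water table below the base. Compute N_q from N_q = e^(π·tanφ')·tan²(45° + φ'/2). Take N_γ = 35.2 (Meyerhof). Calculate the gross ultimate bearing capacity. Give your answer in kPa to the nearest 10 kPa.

tan34.7° = 0.6924, so N_q = e^(π×0.6924)·tan²(62.35°) = 8.805 × 3.643 = 32.08.
q = γ·D_f = 19.5 × 1.41 = 27.495 kPa.
γ' = 10.49 kN/m³; averaging over the depth B below the base, γ̄ = γ' + (d_w/B)(γ − γ') = 16.761 kN/m³.
q·N_q = 27.495 × 32.081 = 882.06 kPa
0.5·γ·B·N_γ = 0.5 × 16.761 × 3.98 × 35.2 = 1174.1 kPa
q_ult = 882.06 + 1174.1 = 2056.1 kPa.

q_ult ≈ 2060 kPa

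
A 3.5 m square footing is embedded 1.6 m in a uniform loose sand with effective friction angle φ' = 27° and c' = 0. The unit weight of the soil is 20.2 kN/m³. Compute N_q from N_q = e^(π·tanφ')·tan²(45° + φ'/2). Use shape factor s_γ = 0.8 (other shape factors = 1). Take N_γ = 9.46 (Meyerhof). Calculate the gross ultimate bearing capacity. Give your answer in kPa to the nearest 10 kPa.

q_ult ≈ 690 kPa

tan27° = 0.5095, so N_q = e^(π×0.5095)·tan²(58.5°) = 4.957 × 2.663 = 13.2.
q = γ·D_f = 20.2 × 1.6 = 32.32 kPa.
q·N_q = 32.32 × 13.199 = 426.6 kPa
0.5·γ·B·N_γ·s_γ = 0.5 × 20.2 × 3.5 × 9.46 × 0.8 = 267.53 kPa
q_ult = 426.6 + 267.53 = 694.13 kPa.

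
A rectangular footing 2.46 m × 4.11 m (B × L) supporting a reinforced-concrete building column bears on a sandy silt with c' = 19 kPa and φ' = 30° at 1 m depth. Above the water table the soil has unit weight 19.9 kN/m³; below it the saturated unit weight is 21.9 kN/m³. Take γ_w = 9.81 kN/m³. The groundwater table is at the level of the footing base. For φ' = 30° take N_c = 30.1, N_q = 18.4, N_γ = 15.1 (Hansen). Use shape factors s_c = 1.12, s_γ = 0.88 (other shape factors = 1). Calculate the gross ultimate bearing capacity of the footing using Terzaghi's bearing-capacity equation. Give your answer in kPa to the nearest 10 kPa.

q_ult ≈ 1200 kPa

Overburden at base level: q = 19.9 × 1 = 19.9 kPa.
Below the base the soil is submerged, so the ½γBN_γ term uses γ' = 21.9 − 9.81 = 12.09 kN/m³.
Cohesion term c·N_c·s_c = 19 × 30.1 × 1.12 = 640.53 kPa; surcharge term q·N_q = 19.9 × 18.4 = 366.16 kPa; self-weight term 0.5·γ·B·N_γ·s_γ = 0.5 × 12.09 × 2.46 × 15.1 × 0.88 = 197.6 kPa.
q_ult = 640.53 + 366.16 + 197.6 = 1204.3 kPa.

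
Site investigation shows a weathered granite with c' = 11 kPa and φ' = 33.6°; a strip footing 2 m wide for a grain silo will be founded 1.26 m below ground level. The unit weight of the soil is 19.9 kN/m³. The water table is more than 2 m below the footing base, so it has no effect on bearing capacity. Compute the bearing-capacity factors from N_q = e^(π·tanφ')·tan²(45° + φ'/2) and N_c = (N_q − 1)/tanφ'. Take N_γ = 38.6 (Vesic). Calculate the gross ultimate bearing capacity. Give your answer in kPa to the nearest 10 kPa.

tan33.6° = 0.6644, so N_q = e^(π×0.6644)·tan²(61.8°) = 8.063 × 3.478 = 28.04.
N_c = (28.04 − 1)/tan33.6° = 40.7.
q = γ·D_f = 19.9 × 1.26 = 25.074 kPa.
c·N_c = 11 × 40.705 = 447.75 kPa
q·N_q = 25.074 × 28.044 = 703.18 kPa
0.5·γ·B·N_γ = 0.5 × 19.9 × 2 × 38.6 = 768.14 kPa
q_ult = 447.75 + 703.18 + 768.14 = 1919.1 kPa.

q_ult ≈ 1920 kPa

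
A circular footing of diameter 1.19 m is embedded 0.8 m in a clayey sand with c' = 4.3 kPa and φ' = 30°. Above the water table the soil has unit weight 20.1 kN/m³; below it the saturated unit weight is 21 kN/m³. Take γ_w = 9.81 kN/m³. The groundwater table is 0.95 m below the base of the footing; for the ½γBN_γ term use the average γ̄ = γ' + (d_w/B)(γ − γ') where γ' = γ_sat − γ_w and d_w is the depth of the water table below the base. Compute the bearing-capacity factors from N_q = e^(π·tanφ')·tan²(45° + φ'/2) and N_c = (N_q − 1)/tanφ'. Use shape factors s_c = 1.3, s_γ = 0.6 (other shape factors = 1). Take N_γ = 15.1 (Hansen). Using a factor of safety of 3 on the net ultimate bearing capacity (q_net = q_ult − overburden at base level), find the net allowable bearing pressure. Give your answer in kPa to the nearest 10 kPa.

N_q = e^(π·tan30°)·tan²(60°) = 18.4; N_c = (N_q − 1)/tanφ' = 30.14.
q = γ·D_f = 20.1 × 0.8 = 16.08 kPa.
γ' = 11.19 kN/m³; averaging over the depth B below the base, γ̄ = γ' + (d_w/B)(γ − γ') = 18.303 kN/m³.
c·N_c·s_c = 4.3 × 30.14 × 1.3 = 168.48 kPa
q·N_q = 16.08 × 18.401 = 295.89 kPa
0.5·γ·B·N_γ·s_γ = 0.5 × 18.303 × 1.19 × 15.1 × 0.6 = 98.666 kPa
q_ult = 168.48 + 295.89 + 98.666 = 563.04 kPa.
q_net = 563.04 − 16.08 = 546.96 kPa.
q_all(net) = 546.96 / 3 = 182.32 kPa.

q_all(net) ≈ 180 kPa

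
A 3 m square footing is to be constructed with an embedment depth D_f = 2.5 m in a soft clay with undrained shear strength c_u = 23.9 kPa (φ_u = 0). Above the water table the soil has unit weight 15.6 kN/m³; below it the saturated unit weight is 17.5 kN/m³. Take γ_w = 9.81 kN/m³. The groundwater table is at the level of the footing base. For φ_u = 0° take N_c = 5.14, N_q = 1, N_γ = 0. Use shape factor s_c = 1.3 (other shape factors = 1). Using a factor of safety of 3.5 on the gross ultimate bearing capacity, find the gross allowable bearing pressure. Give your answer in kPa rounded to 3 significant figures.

Overburden at base level: q = 15.6 × 2.5 = 39 kPa.
Cohesion term c·N_c·s_c = 23.9 × 5.14 × 1.3 = 159.7 kPa; surcharge term q·N_q = 39 × 1 = 39 kPa.
q_ult = 159.7 + 39 = 198.7 kPa.
q_all = 198.7 / 3.5 = 56.771 kPa.

q_all ≈ 56.8 kPa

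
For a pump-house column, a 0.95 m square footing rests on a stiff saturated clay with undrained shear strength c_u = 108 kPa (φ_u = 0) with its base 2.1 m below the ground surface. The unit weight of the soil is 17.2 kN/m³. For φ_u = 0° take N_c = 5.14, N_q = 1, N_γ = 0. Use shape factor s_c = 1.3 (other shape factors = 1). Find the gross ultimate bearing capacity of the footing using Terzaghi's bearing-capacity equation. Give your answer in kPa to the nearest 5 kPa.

q_ult ≈ 760 kPa

Overburden at base level: q = 17.2 × 2.1 = 36.12 kPa.
Cohesion term c·N_c·s_c = 108 × 5.14 × 1.3 = 721.66 kPa; surcharge term q·N_q = 36.12 × 1 = 36.12 kPa.
q_ult = 721.66 + 36.12 = 757.78 kPa.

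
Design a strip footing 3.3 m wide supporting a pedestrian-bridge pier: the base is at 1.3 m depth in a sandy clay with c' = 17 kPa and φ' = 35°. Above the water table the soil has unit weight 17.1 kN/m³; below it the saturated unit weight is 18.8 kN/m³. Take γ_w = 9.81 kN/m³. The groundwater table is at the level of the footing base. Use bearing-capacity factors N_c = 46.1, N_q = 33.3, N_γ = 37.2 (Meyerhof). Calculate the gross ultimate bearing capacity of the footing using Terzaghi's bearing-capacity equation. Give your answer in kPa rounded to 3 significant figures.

Overburden at base level: q = 17.1 × 1.3 = 22.23 kPa.
Below the base the soil is submerged, so the ½γBN_γ term uses γ' = 18.8 − 9.81 = 8.99 kN/m³.
Cohesion term c·N_c = 17 × 46.1 = 783.7 kPa; surcharge term q·N_q = 22.23 × 33.3 = 740.26 kPa; self-weight term 0.5·γ·B·N_γ = 0.5 × 8.99 × 3.3 × 37.2 = 551.81 kPa.
q_ult = 783.7 + 740.26 + 551.81 = 2075.8 kPa.

q_ult ≈ 2080 kPa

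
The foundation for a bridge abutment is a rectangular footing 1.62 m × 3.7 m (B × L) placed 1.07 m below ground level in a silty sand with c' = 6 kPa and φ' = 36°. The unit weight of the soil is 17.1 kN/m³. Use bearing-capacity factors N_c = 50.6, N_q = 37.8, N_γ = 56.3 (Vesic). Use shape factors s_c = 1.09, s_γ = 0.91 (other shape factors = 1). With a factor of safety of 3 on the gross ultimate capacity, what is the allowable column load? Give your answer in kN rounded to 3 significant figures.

q = γ·D_f = 17.1 × 1.07 = 18.297 kPa.
c·N_c·s_c = 6 × 50.6 × 1.09 = 330.92 kPa
q·N_q = 18.297 × 37.8 = 691.63 kPa
0.5·γ·B·N_γ·s_γ = 0.5 × 17.1 × 1.62 × 56.3 × 0.91 = 709.63 kPa
q_ult = 330.92 + 691.63 + 709.63 = 1732.2 kPa.
Gross allowable pressure q_all = 1732.2 / 3 = 577.39 kPa.
Footing area = 5.994 m², so allowable column load = 577.39 × 5.994 = 3460.9 kN.

P_all ≈ 3460 kN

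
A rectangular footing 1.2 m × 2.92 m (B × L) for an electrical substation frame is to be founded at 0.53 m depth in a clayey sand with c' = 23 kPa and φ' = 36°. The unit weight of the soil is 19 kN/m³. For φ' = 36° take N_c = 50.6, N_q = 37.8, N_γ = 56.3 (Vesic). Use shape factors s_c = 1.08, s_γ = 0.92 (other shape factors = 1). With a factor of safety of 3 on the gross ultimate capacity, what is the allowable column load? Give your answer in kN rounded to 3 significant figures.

P_all ≈ 2600 kN

Overburden at base level: q = 19 × 0.53 = 10.07 kPa.
Cohesion term c·N_c·s_c = 23 × 50.6 × 1.08 = 1256.9 kPa; surcharge term q·N_q = 10.07 × 37.8 = 380.65 kPa; self-weight term 0.5·γ·B·N_γ·s_γ = 0.5 × 19 × 1.2 × 56.3 × 0.92 = 590.47 kPa.
q_ult = 1256.9 + 380.65 + 590.47 = 2228 kPa.
Gross allowable pressure q_all = 2228 / 3 = 742.67 kPa.
Footing area = 3.504 m², so allowable column load = 742.67 × 3.504 = 2602.3 kN.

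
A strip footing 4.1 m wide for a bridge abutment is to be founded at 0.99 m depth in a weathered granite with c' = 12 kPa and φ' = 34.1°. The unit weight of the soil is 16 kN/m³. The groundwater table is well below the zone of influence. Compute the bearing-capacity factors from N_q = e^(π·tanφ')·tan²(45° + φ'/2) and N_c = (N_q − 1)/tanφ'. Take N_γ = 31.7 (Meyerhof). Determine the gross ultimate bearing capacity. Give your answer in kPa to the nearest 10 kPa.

q_ult ≈ 2020 kPa

tan34.1° = 0.6771, so N_q = e^(π×0.6771)·tan²(62.05°) = 8.39 × 3.552 = 29.8.
N_c = (29.8 − 1)/tan34.1° = 42.54.
Effective surcharge at the founding depth q = γ·D_f = 16 × 0.99 = 15.84 kPa.
q_ult = c·N_c + q·N_q + 0.5·γ·B·N_γ
     = 12 × 42.539 + 15.84 × 29.801 + 0.5 × 16 × 4.1 × 31.7
     = 510.47 + 472.05 + 1039.8 = 2022.3 kPa.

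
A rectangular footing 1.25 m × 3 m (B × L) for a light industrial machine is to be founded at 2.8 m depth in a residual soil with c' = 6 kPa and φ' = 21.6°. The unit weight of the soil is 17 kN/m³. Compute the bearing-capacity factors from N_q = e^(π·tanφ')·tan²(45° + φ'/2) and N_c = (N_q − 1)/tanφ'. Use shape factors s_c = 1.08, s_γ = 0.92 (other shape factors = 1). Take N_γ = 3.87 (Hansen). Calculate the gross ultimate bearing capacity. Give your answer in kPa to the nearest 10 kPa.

q_ult ≈ 500 kPa

tan21.6° = 0.3959, so N_q = e^(π×0.3959)·tan²(55.8°) = 3.469 × 2.165 = 7.51.
N_c = (7.51 − 1)/tan21.6° = 16.44.
Effective surcharge at the founding depth q = γ·D_f = 17 × 2.8 = 47.6 kPa.
q_ult = c·N_c·s_c + q·N_q + 0.5·γ·B·N_γ·s_γ
     = 6 × 16.445 × 1.08 + 47.6 × 7.5108 + 0.5 × 17 × 1.25 × 3.87 × 0.92
     = 106.56 + 357.52 + 37.829 = 501.91 kPa.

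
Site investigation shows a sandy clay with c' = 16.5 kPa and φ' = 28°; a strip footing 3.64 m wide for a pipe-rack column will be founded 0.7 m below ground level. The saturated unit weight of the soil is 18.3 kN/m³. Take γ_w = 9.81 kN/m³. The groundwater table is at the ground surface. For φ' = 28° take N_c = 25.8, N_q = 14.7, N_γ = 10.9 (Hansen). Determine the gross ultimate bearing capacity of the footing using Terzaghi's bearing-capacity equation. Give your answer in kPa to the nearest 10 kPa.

γ' = 18.3 − 9.81 = 8.49 kN/m³ (submerged throughout). q = 8.49 × 0.7 = 5.943 kPa; the same γ' applies in the ½γBN_γ term.
c·N_c = 16.5 × 25.8 = 425.7 kPa
q·N_q = 5.943 × 14.7 = 87.362 kPa
0.5·γ·B·N_γ = 0.5 × 8.49 × 3.64 × 10.9 = 168.42 kPa
q_ult = 425.7 + 87.362 + 168.42 = 681.49 kPa.

q_ult ≈ 680 kPa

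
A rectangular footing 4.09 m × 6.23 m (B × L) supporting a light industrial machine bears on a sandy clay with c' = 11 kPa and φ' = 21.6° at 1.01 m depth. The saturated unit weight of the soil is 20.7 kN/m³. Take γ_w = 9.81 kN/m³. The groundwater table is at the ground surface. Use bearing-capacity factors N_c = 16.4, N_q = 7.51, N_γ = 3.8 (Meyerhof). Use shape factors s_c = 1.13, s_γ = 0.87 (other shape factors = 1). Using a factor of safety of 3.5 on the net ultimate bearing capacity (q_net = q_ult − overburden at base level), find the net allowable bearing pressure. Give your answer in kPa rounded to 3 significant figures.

With the water table at the surface the whole profile is submerged: γ' = 20.7 − 9.81 = 10.89 kN/m³, so q = γ'·D_f = 10.999 kPa; the same γ' applies in the ½γBN_γ term.
q_ult = c·N_c·s_c + q·N_q + 0.5·γ·B·N_γ·s_γ
     = 11 × 16.4 × 1.13 + 10.999 × 7.51 + 0.5 × 10.89 × 4.09 × 3.8 × 0.87
     = 203.85 + 82.602 + 73.625 = 360.08 kPa.
q_net = 360.08 − 10.999 = 349.08 kPa.
q_all(net) = 349.08 / 3.5 = 99.737 kPa.

q_all(net) ≈ 99.7 kPa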